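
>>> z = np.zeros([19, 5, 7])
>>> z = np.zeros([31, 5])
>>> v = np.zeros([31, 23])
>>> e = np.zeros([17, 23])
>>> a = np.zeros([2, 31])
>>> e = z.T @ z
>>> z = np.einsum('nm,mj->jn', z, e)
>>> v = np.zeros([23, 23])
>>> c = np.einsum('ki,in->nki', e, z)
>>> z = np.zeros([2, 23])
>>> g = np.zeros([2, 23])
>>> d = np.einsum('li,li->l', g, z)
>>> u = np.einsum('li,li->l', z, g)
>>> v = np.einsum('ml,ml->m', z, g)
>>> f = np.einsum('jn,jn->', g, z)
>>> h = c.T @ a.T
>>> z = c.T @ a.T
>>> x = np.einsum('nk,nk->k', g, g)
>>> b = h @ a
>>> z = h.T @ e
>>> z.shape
(2, 5, 5)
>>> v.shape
(2,)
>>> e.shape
(5, 5)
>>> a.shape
(2, 31)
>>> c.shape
(31, 5, 5)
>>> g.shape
(2, 23)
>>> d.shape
(2,)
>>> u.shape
(2,)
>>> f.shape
()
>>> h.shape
(5, 5, 2)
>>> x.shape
(23,)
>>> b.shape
(5, 5, 31)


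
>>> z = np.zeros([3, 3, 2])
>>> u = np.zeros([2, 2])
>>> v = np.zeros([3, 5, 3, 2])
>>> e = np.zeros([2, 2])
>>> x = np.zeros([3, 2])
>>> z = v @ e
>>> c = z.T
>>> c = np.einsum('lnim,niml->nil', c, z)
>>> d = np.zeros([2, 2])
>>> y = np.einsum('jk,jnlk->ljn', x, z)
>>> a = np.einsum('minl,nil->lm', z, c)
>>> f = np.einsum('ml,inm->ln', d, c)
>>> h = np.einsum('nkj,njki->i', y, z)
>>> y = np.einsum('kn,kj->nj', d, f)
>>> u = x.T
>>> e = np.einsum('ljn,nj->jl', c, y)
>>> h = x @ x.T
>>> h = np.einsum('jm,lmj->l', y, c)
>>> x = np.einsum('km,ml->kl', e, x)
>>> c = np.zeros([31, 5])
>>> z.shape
(3, 5, 3, 2)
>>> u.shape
(2, 3)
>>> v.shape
(3, 5, 3, 2)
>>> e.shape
(5, 3)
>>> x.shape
(5, 2)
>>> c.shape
(31, 5)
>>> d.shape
(2, 2)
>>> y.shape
(2, 5)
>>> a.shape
(2, 3)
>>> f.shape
(2, 5)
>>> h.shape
(3,)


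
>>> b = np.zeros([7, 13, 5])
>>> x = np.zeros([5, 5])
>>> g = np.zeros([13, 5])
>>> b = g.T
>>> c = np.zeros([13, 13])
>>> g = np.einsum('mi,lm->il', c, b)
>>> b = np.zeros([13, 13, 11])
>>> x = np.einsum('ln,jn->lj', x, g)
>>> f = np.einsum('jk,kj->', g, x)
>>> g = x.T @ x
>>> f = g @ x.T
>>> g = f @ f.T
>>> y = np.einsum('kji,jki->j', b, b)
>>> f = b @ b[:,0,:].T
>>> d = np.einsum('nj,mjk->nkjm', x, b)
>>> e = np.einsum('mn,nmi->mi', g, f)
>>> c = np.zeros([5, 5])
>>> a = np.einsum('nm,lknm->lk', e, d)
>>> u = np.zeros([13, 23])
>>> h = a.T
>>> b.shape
(13, 13, 11)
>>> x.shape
(5, 13)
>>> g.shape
(13, 13)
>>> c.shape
(5, 5)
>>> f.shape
(13, 13, 13)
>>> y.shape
(13,)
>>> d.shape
(5, 11, 13, 13)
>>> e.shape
(13, 13)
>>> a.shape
(5, 11)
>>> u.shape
(13, 23)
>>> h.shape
(11, 5)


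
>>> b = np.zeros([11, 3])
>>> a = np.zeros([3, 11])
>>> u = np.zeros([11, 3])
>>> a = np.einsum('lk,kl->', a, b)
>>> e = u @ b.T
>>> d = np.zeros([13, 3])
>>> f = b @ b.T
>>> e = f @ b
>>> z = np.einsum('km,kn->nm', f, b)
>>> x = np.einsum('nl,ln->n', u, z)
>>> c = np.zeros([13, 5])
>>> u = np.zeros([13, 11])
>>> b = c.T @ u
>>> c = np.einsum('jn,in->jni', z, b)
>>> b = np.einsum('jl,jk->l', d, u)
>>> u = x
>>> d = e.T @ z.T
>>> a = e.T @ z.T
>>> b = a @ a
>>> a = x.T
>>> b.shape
(3, 3)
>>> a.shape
(11,)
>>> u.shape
(11,)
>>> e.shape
(11, 3)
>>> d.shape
(3, 3)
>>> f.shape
(11, 11)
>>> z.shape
(3, 11)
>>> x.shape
(11,)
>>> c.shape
(3, 11, 5)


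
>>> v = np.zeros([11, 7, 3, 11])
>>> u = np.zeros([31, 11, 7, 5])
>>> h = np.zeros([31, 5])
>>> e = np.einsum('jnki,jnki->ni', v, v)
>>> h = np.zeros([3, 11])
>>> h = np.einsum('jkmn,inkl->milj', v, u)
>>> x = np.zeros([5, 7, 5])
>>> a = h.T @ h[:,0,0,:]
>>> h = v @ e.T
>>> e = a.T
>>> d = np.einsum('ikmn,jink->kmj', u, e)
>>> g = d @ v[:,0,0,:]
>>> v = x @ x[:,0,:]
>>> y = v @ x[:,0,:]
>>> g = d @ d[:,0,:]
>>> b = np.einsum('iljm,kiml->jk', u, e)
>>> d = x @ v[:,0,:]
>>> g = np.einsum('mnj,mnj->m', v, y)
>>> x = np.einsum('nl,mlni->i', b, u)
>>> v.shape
(5, 7, 5)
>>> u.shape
(31, 11, 7, 5)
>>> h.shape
(11, 7, 3, 7)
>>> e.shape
(11, 31, 5, 11)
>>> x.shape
(5,)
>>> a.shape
(11, 5, 31, 11)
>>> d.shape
(5, 7, 5)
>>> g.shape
(5,)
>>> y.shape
(5, 7, 5)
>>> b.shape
(7, 11)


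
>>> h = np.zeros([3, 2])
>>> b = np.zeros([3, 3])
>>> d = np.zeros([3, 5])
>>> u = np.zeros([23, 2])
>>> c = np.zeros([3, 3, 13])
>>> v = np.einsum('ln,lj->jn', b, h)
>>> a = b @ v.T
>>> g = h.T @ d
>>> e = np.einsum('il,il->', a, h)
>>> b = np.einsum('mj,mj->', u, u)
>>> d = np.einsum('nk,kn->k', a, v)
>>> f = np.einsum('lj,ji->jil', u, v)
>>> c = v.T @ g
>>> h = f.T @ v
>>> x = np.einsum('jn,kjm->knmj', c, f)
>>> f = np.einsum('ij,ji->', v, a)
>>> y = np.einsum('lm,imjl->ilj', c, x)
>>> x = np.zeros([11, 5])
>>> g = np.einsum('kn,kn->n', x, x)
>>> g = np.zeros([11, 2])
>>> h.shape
(23, 3, 3)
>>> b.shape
()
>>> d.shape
(2,)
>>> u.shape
(23, 2)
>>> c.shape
(3, 5)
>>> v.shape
(2, 3)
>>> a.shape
(3, 2)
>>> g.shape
(11, 2)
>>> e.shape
()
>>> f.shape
()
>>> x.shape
(11, 5)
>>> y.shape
(2, 3, 23)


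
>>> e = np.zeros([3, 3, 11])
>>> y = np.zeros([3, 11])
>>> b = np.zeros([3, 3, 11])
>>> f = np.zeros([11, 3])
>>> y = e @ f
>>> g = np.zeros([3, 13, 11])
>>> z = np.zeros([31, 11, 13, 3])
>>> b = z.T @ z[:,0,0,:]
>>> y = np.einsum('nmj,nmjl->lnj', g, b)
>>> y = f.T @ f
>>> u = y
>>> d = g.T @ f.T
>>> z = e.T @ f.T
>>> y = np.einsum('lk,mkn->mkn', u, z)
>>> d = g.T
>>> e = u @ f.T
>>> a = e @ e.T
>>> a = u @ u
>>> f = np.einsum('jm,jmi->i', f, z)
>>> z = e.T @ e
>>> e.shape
(3, 11)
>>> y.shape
(11, 3, 11)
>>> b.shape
(3, 13, 11, 3)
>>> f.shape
(11,)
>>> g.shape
(3, 13, 11)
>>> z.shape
(11, 11)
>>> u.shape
(3, 3)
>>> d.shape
(11, 13, 3)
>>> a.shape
(3, 3)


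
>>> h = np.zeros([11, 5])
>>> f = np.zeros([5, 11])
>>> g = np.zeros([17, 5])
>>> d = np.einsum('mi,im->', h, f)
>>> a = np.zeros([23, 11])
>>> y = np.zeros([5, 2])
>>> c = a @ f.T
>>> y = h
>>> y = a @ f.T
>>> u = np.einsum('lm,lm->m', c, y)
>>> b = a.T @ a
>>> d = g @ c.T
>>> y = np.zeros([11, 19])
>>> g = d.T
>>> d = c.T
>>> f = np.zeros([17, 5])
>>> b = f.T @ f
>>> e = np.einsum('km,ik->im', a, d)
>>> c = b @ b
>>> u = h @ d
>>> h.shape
(11, 5)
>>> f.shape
(17, 5)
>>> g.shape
(23, 17)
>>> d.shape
(5, 23)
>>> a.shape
(23, 11)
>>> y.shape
(11, 19)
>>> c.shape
(5, 5)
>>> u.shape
(11, 23)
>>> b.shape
(5, 5)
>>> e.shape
(5, 11)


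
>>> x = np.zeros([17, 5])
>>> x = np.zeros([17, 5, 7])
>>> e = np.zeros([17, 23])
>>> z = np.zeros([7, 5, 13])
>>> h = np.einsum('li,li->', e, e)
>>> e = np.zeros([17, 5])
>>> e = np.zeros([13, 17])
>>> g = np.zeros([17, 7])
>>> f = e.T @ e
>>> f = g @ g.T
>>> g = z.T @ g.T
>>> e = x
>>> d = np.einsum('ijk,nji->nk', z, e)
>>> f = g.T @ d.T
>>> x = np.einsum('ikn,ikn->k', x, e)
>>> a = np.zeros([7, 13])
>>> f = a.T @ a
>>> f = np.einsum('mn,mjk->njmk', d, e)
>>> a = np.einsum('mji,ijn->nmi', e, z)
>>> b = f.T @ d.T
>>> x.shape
(5,)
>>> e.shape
(17, 5, 7)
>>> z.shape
(7, 5, 13)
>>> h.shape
()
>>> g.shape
(13, 5, 17)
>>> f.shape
(13, 5, 17, 7)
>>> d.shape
(17, 13)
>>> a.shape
(13, 17, 7)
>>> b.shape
(7, 17, 5, 17)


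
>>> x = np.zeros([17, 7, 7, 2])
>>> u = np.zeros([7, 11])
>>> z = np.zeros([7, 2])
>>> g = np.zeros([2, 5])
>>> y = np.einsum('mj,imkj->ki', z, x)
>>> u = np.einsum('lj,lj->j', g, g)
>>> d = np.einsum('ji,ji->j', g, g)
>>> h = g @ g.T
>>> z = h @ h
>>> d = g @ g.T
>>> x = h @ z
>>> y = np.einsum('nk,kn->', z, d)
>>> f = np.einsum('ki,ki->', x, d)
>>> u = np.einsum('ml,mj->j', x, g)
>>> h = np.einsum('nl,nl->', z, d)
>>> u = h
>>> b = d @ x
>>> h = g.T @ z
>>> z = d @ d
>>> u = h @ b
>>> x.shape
(2, 2)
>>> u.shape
(5, 2)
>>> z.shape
(2, 2)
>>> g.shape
(2, 5)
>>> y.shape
()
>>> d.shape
(2, 2)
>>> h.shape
(5, 2)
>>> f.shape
()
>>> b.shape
(2, 2)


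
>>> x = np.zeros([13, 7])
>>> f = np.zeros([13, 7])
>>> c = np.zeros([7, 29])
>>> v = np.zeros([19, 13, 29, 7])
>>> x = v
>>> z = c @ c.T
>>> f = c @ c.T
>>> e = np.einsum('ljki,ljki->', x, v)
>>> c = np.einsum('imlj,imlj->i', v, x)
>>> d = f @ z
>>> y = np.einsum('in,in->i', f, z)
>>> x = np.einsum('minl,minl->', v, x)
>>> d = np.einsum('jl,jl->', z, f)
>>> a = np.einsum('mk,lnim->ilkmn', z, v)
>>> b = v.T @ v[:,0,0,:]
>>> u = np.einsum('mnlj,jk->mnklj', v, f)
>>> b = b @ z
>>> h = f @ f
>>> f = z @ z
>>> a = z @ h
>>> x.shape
()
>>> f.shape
(7, 7)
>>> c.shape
(19,)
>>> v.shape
(19, 13, 29, 7)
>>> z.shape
(7, 7)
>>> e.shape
()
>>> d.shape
()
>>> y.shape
(7,)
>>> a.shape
(7, 7)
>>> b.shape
(7, 29, 13, 7)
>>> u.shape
(19, 13, 7, 29, 7)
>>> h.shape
(7, 7)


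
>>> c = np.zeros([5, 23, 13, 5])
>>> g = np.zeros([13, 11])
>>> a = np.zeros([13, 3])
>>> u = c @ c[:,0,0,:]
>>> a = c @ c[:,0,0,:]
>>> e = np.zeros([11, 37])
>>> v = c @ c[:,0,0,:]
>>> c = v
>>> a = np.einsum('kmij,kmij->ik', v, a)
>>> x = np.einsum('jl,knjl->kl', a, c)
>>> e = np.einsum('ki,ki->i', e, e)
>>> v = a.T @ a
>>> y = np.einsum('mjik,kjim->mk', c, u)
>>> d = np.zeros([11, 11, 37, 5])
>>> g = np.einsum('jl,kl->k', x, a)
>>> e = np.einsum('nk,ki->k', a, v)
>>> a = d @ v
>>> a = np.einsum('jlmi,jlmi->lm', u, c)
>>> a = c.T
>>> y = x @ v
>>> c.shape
(5, 23, 13, 5)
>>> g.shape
(13,)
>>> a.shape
(5, 13, 23, 5)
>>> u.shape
(5, 23, 13, 5)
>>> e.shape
(5,)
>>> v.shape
(5, 5)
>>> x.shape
(5, 5)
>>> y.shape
(5, 5)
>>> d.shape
(11, 11, 37, 5)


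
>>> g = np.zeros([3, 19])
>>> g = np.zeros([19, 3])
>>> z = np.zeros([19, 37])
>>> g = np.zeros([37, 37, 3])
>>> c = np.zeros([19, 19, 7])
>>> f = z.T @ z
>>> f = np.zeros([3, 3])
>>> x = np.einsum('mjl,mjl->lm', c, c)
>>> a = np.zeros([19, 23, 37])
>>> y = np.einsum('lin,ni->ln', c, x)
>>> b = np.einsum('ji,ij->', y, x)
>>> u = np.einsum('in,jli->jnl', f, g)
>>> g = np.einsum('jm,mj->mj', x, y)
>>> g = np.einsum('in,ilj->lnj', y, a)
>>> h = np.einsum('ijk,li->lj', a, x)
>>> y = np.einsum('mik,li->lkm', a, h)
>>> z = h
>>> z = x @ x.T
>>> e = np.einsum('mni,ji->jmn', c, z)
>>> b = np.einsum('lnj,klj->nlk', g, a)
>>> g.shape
(23, 7, 37)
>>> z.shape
(7, 7)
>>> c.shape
(19, 19, 7)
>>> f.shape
(3, 3)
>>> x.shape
(7, 19)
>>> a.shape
(19, 23, 37)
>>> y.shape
(7, 37, 19)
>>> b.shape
(7, 23, 19)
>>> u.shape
(37, 3, 37)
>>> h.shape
(7, 23)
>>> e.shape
(7, 19, 19)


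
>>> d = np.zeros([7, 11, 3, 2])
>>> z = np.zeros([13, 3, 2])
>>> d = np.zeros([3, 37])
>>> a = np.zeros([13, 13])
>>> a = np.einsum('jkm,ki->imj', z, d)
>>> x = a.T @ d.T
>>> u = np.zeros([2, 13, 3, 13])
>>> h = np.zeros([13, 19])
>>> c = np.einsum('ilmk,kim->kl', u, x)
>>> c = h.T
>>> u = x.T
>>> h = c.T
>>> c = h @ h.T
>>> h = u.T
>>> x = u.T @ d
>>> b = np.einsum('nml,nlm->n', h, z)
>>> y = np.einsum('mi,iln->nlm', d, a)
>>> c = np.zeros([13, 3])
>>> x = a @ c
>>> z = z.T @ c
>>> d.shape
(3, 37)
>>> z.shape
(2, 3, 3)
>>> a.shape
(37, 2, 13)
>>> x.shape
(37, 2, 3)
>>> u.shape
(3, 2, 13)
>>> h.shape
(13, 2, 3)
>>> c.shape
(13, 3)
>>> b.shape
(13,)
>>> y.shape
(13, 2, 3)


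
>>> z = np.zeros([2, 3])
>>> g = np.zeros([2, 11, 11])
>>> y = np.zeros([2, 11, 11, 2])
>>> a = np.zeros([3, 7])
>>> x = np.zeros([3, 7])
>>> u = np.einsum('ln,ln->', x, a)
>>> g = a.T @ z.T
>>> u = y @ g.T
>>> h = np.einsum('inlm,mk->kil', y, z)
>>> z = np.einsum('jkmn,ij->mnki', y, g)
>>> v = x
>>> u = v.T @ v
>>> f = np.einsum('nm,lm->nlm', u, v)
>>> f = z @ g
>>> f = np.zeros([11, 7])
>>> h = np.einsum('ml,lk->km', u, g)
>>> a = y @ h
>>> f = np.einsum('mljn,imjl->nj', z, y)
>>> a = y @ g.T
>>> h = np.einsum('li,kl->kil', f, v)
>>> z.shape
(11, 2, 11, 7)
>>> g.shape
(7, 2)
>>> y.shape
(2, 11, 11, 2)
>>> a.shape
(2, 11, 11, 7)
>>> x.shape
(3, 7)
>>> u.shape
(7, 7)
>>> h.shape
(3, 11, 7)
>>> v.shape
(3, 7)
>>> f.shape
(7, 11)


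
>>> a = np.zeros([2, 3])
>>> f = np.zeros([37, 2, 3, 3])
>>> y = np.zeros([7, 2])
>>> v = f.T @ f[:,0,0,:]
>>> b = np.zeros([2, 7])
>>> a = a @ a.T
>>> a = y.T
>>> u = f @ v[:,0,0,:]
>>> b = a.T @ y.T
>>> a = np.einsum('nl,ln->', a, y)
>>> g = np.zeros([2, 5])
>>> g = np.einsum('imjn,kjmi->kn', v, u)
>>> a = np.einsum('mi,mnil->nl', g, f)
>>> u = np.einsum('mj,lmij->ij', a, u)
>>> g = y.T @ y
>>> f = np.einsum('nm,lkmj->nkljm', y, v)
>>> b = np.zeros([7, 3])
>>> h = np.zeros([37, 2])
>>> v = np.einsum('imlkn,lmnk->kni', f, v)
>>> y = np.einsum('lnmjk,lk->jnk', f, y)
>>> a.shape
(2, 3)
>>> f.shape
(7, 3, 3, 3, 2)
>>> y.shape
(3, 3, 2)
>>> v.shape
(3, 2, 7)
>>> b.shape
(7, 3)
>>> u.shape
(3, 3)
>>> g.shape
(2, 2)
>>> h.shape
(37, 2)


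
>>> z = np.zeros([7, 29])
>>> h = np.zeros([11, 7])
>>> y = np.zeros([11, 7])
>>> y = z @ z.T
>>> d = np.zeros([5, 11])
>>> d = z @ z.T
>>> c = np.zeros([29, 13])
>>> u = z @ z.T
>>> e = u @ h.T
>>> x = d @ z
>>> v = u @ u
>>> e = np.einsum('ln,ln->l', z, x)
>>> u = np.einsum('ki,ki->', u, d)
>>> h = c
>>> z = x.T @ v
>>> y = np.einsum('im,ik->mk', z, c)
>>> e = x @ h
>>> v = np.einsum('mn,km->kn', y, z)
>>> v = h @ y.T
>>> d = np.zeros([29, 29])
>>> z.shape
(29, 7)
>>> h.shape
(29, 13)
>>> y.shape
(7, 13)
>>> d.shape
(29, 29)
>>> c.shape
(29, 13)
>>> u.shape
()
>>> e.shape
(7, 13)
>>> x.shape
(7, 29)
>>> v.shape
(29, 7)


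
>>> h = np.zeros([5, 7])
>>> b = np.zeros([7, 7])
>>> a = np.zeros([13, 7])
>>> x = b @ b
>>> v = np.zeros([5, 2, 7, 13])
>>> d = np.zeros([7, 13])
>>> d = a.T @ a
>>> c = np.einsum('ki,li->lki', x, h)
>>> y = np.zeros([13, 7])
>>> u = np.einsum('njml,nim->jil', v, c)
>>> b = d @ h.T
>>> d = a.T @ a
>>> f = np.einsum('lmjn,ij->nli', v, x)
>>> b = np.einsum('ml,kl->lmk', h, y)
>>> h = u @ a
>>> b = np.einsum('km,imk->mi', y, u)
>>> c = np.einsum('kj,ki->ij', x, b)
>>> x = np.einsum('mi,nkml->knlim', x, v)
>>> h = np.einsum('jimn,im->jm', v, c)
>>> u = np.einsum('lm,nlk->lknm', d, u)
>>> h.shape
(5, 7)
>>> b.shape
(7, 2)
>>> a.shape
(13, 7)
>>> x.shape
(2, 5, 13, 7, 7)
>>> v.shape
(5, 2, 7, 13)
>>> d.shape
(7, 7)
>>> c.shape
(2, 7)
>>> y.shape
(13, 7)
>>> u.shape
(7, 13, 2, 7)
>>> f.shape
(13, 5, 7)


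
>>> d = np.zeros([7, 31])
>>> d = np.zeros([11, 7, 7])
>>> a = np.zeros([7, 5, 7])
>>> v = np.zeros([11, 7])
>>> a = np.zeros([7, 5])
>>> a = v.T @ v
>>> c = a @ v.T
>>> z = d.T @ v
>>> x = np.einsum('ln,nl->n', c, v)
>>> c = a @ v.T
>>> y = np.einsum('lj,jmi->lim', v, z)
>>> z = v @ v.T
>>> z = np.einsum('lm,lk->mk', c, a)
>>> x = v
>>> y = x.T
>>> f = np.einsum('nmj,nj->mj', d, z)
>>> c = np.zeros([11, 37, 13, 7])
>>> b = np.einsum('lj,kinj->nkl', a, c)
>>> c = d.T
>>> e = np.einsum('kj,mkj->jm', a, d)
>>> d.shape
(11, 7, 7)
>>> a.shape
(7, 7)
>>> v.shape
(11, 7)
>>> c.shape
(7, 7, 11)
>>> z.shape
(11, 7)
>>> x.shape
(11, 7)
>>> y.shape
(7, 11)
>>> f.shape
(7, 7)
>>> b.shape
(13, 11, 7)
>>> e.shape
(7, 11)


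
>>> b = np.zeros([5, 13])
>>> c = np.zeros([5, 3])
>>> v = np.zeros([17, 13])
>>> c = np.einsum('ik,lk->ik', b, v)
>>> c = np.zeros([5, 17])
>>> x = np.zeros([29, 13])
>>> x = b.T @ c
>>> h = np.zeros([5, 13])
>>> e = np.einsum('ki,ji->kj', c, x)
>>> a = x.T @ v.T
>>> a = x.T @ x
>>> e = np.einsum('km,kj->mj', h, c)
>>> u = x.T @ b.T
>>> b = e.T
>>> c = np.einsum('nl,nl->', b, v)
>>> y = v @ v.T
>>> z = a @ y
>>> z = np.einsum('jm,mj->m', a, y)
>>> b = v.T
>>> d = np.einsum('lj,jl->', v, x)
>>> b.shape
(13, 17)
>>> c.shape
()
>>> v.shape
(17, 13)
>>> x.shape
(13, 17)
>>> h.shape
(5, 13)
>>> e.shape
(13, 17)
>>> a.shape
(17, 17)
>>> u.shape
(17, 5)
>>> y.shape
(17, 17)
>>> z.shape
(17,)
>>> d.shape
()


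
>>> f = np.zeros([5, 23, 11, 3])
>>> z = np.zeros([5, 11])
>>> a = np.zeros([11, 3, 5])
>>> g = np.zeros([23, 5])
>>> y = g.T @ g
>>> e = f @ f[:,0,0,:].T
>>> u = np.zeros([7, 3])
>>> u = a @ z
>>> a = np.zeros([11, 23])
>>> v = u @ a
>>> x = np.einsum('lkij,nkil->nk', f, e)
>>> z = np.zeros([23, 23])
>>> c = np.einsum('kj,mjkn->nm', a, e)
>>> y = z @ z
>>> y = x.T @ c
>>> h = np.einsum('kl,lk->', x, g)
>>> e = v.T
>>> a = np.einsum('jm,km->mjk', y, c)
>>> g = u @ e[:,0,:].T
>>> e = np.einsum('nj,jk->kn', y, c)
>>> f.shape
(5, 23, 11, 3)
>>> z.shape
(23, 23)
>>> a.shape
(5, 23, 5)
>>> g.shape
(11, 3, 23)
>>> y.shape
(23, 5)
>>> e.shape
(5, 23)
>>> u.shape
(11, 3, 11)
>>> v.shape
(11, 3, 23)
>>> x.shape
(5, 23)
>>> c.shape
(5, 5)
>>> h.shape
()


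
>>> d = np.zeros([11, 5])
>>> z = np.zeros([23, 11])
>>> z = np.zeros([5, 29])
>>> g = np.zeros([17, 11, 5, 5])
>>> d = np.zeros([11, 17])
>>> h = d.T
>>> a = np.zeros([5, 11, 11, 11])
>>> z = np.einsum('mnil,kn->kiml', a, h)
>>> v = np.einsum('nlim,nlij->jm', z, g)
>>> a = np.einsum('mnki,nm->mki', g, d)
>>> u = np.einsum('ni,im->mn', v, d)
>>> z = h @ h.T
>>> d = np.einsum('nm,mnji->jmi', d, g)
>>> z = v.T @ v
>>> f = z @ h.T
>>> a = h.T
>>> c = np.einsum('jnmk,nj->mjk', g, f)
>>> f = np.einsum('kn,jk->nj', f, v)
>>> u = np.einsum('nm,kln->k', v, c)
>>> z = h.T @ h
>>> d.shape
(5, 17, 5)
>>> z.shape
(11, 11)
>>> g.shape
(17, 11, 5, 5)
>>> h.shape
(17, 11)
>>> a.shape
(11, 17)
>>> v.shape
(5, 11)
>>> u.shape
(5,)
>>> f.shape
(17, 5)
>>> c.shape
(5, 17, 5)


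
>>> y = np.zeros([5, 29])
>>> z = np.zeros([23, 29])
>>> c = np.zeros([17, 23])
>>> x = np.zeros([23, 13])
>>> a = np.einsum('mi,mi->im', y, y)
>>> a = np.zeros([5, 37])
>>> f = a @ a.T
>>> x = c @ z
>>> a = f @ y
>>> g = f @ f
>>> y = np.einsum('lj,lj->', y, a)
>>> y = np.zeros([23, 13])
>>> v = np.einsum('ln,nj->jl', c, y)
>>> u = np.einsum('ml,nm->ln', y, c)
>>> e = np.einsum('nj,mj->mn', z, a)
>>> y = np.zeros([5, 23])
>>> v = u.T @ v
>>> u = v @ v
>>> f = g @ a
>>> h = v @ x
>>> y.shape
(5, 23)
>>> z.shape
(23, 29)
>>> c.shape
(17, 23)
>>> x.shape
(17, 29)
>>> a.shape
(5, 29)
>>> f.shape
(5, 29)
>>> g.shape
(5, 5)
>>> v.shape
(17, 17)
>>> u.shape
(17, 17)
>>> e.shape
(5, 23)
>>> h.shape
(17, 29)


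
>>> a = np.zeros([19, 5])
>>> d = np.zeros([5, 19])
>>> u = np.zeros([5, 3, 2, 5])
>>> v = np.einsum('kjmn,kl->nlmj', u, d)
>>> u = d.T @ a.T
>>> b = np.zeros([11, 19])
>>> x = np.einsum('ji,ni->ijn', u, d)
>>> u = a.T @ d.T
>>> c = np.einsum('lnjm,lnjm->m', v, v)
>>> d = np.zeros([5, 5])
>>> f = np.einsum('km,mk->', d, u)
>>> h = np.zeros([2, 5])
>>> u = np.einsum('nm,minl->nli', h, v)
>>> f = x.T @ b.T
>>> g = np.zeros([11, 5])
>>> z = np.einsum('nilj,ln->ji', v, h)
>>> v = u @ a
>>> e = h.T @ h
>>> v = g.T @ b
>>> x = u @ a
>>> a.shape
(19, 5)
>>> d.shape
(5, 5)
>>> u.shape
(2, 3, 19)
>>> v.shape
(5, 19)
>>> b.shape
(11, 19)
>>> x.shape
(2, 3, 5)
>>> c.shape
(3,)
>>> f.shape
(5, 19, 11)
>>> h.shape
(2, 5)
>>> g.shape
(11, 5)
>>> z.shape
(3, 19)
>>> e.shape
(5, 5)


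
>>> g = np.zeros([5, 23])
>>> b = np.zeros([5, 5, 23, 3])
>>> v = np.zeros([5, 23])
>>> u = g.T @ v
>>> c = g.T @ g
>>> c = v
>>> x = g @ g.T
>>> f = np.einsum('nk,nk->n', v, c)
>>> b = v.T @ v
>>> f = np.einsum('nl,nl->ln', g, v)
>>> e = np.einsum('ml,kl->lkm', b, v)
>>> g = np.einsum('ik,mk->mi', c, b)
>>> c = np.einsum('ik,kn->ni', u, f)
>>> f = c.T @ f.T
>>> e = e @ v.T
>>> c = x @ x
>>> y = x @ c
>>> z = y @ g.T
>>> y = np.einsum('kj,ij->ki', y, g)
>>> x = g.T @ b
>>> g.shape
(23, 5)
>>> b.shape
(23, 23)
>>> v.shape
(5, 23)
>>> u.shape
(23, 23)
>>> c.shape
(5, 5)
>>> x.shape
(5, 23)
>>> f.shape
(23, 23)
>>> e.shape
(23, 5, 5)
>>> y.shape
(5, 23)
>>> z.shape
(5, 23)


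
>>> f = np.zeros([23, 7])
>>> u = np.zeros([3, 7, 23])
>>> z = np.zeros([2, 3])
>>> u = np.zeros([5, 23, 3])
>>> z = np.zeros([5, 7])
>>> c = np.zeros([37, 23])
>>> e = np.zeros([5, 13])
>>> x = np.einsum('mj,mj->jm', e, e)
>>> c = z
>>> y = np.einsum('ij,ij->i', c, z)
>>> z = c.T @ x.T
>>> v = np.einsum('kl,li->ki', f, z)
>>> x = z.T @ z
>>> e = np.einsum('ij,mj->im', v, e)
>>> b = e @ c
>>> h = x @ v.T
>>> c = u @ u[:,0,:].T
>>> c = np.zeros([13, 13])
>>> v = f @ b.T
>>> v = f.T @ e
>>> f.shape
(23, 7)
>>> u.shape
(5, 23, 3)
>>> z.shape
(7, 13)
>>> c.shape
(13, 13)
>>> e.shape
(23, 5)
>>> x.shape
(13, 13)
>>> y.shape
(5,)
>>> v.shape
(7, 5)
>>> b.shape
(23, 7)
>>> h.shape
(13, 23)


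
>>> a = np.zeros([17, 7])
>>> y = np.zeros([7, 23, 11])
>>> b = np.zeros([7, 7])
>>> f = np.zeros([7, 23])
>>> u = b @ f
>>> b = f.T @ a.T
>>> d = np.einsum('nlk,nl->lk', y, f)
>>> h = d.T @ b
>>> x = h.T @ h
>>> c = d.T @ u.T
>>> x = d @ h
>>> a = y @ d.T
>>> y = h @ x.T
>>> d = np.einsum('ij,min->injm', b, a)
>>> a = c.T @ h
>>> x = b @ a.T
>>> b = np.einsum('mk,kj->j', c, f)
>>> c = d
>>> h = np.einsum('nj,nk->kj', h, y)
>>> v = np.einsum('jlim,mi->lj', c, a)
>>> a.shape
(7, 17)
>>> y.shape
(11, 23)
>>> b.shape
(23,)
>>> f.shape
(7, 23)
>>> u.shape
(7, 23)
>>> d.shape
(23, 23, 17, 7)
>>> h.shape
(23, 17)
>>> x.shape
(23, 7)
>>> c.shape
(23, 23, 17, 7)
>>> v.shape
(23, 23)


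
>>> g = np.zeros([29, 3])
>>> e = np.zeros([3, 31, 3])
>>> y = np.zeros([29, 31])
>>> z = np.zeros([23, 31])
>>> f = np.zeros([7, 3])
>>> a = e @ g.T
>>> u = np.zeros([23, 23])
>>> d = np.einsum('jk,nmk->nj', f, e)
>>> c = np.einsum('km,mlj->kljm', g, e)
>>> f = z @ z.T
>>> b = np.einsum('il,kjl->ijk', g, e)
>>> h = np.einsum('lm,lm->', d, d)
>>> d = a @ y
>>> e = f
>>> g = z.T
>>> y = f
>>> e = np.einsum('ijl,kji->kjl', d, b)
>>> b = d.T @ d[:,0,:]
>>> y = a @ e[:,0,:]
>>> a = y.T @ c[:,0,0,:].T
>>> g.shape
(31, 23)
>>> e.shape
(29, 31, 31)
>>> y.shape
(3, 31, 31)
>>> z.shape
(23, 31)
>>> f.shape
(23, 23)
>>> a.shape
(31, 31, 29)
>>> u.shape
(23, 23)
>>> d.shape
(3, 31, 31)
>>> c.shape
(29, 31, 3, 3)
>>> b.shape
(31, 31, 31)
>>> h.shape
()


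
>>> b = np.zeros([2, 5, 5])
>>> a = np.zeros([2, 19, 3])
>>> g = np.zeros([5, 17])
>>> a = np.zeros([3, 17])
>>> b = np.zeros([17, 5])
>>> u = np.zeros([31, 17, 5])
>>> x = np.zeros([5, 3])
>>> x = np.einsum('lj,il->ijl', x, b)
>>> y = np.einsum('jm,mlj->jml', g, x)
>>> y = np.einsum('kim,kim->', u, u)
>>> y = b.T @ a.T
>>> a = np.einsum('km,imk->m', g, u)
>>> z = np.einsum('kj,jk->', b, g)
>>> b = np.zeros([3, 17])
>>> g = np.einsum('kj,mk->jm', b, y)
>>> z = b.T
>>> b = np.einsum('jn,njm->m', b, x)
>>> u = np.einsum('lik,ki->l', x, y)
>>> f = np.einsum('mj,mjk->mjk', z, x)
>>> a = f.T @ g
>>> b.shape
(5,)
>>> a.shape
(5, 3, 5)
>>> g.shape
(17, 5)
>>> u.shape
(17,)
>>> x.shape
(17, 3, 5)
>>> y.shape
(5, 3)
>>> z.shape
(17, 3)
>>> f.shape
(17, 3, 5)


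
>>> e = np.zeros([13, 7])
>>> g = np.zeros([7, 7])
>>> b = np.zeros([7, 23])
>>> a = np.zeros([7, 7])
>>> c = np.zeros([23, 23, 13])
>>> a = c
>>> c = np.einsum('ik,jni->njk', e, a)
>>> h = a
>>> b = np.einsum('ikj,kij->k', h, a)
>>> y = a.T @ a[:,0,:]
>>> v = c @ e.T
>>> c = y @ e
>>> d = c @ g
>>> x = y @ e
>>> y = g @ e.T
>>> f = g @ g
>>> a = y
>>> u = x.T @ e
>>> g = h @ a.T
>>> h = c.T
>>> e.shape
(13, 7)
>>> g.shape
(23, 23, 7)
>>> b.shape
(23,)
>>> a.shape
(7, 13)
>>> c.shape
(13, 23, 7)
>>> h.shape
(7, 23, 13)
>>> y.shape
(7, 13)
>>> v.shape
(23, 23, 13)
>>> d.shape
(13, 23, 7)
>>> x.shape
(13, 23, 7)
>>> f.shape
(7, 7)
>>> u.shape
(7, 23, 7)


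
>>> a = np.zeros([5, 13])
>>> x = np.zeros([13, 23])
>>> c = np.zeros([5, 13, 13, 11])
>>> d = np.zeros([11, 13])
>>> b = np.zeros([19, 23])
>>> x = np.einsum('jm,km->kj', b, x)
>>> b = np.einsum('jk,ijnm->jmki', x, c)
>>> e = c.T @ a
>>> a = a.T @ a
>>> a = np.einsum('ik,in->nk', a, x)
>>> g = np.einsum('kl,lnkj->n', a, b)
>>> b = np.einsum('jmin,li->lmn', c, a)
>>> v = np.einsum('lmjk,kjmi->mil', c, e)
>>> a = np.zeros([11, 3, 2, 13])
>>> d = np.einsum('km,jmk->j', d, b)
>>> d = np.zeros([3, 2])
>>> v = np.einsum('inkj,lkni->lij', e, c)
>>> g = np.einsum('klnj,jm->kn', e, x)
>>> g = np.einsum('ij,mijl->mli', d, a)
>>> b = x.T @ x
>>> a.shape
(11, 3, 2, 13)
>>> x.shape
(13, 19)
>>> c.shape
(5, 13, 13, 11)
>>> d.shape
(3, 2)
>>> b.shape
(19, 19)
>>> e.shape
(11, 13, 13, 13)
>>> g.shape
(11, 13, 3)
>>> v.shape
(5, 11, 13)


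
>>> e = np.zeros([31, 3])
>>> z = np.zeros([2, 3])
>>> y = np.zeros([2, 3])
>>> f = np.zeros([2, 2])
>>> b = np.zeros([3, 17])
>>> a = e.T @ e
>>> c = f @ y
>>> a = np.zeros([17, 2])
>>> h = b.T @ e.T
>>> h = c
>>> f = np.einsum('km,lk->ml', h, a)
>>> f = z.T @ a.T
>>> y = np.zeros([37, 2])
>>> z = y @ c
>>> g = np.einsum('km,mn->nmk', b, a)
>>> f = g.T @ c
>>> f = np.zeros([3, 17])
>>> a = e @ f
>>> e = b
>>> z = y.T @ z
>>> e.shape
(3, 17)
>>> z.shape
(2, 3)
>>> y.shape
(37, 2)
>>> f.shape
(3, 17)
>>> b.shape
(3, 17)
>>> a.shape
(31, 17)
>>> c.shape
(2, 3)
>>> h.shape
(2, 3)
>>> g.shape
(2, 17, 3)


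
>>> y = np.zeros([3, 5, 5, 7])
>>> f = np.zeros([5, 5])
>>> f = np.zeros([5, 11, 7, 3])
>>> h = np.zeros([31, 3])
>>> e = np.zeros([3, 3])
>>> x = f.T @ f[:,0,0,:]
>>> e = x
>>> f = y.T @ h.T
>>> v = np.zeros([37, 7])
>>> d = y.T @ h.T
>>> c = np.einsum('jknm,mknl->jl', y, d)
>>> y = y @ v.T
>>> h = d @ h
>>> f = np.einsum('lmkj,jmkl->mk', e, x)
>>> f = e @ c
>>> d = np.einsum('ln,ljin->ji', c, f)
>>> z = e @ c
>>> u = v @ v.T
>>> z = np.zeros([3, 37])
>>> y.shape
(3, 5, 5, 37)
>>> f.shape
(3, 7, 11, 31)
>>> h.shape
(7, 5, 5, 3)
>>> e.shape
(3, 7, 11, 3)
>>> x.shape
(3, 7, 11, 3)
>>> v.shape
(37, 7)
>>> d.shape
(7, 11)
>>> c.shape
(3, 31)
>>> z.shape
(3, 37)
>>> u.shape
(37, 37)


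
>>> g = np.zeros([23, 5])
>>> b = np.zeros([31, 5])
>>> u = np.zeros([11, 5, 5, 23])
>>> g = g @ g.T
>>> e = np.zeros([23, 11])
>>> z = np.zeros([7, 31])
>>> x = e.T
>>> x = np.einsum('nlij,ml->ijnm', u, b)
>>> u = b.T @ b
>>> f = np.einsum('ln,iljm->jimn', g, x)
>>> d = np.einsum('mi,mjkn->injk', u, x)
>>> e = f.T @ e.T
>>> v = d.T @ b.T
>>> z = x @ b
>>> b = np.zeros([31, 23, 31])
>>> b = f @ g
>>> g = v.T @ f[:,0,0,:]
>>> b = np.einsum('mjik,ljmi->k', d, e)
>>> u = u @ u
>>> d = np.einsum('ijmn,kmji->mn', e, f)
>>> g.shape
(31, 31, 23, 23)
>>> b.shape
(11,)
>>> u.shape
(5, 5)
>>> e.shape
(23, 31, 5, 23)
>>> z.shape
(5, 23, 11, 5)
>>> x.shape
(5, 23, 11, 31)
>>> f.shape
(11, 5, 31, 23)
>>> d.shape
(5, 23)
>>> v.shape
(11, 23, 31, 31)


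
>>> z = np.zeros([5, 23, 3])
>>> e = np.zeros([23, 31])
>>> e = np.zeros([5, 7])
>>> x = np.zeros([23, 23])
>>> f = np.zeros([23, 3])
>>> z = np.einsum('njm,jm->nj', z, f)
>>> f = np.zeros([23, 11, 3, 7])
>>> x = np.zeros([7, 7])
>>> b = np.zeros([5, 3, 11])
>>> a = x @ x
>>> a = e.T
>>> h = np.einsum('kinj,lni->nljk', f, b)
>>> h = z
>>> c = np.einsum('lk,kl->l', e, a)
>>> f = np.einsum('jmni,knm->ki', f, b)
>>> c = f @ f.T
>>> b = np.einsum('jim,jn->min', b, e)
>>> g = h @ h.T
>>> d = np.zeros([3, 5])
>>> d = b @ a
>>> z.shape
(5, 23)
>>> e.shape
(5, 7)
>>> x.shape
(7, 7)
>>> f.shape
(5, 7)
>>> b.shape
(11, 3, 7)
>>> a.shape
(7, 5)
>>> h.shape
(5, 23)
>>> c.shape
(5, 5)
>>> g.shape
(5, 5)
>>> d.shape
(11, 3, 5)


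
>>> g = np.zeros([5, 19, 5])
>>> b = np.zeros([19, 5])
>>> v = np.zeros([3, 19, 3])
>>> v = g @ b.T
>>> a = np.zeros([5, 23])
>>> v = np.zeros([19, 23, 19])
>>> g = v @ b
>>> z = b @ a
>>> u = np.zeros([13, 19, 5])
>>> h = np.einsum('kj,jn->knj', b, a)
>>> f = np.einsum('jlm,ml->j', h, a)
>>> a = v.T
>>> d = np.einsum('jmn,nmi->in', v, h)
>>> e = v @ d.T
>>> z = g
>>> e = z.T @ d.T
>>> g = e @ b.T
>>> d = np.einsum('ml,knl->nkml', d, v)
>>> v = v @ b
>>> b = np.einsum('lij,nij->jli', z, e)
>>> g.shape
(5, 23, 19)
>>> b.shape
(5, 19, 23)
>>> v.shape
(19, 23, 5)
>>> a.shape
(19, 23, 19)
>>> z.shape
(19, 23, 5)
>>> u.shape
(13, 19, 5)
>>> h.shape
(19, 23, 5)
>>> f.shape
(19,)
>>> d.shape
(23, 19, 5, 19)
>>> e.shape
(5, 23, 5)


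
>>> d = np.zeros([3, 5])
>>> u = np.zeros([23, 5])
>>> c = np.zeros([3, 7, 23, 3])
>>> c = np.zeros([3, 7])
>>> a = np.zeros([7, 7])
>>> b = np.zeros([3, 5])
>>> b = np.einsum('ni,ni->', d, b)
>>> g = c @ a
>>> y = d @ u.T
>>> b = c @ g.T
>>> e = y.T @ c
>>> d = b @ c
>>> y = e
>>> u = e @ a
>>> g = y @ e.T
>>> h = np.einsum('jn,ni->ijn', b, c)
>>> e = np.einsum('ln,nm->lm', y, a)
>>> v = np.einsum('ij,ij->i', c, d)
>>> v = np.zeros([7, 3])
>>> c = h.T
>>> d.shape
(3, 7)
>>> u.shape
(23, 7)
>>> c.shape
(3, 3, 7)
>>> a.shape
(7, 7)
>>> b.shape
(3, 3)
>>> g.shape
(23, 23)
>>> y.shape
(23, 7)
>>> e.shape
(23, 7)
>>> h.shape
(7, 3, 3)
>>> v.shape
(7, 3)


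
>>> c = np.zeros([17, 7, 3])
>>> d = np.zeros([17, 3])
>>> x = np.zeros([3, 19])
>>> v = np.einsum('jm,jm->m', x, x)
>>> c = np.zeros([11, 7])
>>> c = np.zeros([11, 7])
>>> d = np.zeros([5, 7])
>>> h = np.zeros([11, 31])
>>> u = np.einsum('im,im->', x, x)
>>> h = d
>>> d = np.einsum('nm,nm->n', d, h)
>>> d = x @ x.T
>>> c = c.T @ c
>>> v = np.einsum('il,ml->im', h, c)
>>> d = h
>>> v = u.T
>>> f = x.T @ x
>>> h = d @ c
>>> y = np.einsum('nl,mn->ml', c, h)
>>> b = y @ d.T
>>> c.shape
(7, 7)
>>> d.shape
(5, 7)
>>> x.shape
(3, 19)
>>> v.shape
()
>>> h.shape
(5, 7)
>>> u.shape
()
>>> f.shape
(19, 19)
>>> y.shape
(5, 7)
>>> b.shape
(5, 5)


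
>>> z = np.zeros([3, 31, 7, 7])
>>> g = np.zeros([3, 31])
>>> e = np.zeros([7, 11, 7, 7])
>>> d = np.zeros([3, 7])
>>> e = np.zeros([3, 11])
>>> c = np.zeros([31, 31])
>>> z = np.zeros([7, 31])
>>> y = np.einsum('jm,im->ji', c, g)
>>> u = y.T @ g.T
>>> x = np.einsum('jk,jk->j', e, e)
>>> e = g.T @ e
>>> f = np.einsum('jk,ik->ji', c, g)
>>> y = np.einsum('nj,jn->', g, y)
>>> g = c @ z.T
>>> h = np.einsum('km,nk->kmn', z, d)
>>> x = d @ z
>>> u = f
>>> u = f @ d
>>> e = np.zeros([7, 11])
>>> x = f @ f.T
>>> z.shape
(7, 31)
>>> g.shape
(31, 7)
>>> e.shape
(7, 11)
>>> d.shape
(3, 7)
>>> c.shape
(31, 31)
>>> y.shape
()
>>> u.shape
(31, 7)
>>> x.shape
(31, 31)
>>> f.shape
(31, 3)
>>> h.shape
(7, 31, 3)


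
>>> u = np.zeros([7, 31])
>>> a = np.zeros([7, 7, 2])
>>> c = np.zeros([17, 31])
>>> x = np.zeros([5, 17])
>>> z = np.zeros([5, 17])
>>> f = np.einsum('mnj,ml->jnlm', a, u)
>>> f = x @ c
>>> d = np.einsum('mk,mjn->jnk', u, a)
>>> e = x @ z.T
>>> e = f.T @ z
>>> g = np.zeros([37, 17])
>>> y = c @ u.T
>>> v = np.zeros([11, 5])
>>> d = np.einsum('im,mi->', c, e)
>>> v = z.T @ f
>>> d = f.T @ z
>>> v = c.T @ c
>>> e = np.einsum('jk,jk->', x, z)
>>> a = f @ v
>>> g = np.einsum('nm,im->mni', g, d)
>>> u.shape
(7, 31)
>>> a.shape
(5, 31)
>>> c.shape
(17, 31)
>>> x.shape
(5, 17)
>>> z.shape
(5, 17)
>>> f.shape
(5, 31)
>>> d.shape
(31, 17)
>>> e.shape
()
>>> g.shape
(17, 37, 31)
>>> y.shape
(17, 7)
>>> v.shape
(31, 31)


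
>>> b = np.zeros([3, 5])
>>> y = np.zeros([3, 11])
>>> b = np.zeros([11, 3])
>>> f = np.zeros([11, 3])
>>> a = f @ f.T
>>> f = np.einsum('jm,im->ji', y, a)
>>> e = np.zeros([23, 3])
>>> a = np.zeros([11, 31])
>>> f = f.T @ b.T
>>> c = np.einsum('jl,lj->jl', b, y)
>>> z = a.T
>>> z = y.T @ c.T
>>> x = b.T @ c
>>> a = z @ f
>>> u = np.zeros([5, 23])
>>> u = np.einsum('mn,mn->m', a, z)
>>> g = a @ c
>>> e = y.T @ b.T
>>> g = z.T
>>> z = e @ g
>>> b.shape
(11, 3)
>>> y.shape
(3, 11)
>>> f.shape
(11, 11)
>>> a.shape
(11, 11)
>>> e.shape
(11, 11)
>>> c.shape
(11, 3)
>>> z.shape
(11, 11)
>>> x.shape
(3, 3)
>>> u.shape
(11,)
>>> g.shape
(11, 11)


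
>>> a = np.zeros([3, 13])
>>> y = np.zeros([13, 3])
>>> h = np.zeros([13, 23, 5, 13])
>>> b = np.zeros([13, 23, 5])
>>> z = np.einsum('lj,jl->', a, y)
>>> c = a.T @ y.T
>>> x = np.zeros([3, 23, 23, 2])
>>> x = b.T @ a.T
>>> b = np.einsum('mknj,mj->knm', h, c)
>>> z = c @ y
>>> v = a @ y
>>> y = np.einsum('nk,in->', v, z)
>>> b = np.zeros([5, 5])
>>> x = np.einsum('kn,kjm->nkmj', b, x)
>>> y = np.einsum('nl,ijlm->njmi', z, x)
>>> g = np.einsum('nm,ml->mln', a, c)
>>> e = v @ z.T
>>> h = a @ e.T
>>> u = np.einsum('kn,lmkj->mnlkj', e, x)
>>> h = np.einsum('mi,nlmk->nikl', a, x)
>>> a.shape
(3, 13)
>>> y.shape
(13, 5, 23, 5)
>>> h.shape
(5, 13, 23, 5)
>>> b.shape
(5, 5)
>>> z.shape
(13, 3)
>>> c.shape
(13, 13)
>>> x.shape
(5, 5, 3, 23)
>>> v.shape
(3, 3)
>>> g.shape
(13, 13, 3)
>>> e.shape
(3, 13)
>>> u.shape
(5, 13, 5, 3, 23)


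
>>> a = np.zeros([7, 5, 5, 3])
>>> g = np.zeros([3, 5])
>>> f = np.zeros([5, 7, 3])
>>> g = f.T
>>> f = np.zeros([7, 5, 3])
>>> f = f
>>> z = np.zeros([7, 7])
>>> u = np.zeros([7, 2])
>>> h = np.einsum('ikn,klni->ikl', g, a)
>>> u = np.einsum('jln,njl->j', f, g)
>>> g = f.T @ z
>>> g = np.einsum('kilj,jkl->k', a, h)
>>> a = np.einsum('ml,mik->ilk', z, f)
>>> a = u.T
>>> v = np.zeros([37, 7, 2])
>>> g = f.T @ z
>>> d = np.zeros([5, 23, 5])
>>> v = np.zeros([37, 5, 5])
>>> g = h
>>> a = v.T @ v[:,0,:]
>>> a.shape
(5, 5, 5)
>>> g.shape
(3, 7, 5)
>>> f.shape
(7, 5, 3)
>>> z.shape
(7, 7)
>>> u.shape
(7,)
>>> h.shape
(3, 7, 5)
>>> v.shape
(37, 5, 5)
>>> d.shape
(5, 23, 5)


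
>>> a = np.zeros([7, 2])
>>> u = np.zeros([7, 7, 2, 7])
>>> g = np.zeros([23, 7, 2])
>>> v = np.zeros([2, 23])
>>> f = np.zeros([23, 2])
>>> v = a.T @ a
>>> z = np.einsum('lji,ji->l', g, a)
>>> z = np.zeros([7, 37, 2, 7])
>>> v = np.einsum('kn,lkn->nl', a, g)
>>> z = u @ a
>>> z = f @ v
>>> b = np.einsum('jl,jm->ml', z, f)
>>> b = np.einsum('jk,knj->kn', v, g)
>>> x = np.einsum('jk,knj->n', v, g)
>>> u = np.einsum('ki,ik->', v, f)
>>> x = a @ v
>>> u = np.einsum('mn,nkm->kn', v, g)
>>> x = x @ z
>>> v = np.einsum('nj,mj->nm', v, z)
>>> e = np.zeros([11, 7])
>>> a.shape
(7, 2)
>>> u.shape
(7, 23)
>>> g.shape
(23, 7, 2)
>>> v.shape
(2, 23)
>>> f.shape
(23, 2)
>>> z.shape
(23, 23)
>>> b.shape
(23, 7)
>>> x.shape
(7, 23)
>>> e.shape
(11, 7)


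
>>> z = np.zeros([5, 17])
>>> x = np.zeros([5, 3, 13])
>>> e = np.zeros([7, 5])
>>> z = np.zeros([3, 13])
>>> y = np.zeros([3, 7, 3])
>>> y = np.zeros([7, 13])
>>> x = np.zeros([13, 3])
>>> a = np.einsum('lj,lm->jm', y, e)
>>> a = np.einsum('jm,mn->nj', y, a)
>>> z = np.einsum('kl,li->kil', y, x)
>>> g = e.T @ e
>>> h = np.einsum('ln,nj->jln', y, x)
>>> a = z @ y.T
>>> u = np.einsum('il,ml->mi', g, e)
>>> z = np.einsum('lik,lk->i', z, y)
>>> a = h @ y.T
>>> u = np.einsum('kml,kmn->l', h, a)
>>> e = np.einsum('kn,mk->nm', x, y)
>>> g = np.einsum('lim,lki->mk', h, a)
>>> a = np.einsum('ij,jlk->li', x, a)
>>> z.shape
(3,)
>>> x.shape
(13, 3)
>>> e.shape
(3, 7)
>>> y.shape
(7, 13)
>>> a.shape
(7, 13)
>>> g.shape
(13, 7)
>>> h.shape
(3, 7, 13)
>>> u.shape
(13,)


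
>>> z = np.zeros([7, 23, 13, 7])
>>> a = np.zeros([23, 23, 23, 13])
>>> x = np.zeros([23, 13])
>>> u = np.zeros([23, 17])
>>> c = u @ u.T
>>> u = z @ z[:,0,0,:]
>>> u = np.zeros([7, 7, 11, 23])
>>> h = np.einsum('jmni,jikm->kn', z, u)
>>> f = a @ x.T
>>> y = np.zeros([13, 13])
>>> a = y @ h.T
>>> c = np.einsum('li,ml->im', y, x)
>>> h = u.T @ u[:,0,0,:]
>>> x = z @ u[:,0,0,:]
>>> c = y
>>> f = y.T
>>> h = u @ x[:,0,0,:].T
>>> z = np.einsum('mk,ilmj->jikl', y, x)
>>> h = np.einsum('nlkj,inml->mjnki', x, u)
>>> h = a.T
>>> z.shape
(23, 7, 13, 23)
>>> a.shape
(13, 11)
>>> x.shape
(7, 23, 13, 23)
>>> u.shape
(7, 7, 11, 23)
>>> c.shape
(13, 13)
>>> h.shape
(11, 13)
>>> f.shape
(13, 13)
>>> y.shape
(13, 13)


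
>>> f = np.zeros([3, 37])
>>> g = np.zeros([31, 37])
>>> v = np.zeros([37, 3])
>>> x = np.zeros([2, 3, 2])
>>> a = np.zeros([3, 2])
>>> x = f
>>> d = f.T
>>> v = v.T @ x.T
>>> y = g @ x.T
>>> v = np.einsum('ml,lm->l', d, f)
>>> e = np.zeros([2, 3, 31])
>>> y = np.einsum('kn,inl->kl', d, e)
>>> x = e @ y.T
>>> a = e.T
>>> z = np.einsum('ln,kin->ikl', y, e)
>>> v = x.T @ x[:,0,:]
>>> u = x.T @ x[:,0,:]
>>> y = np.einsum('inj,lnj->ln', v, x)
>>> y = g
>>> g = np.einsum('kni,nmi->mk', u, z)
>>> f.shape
(3, 37)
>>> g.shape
(2, 37)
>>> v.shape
(37, 3, 37)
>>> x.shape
(2, 3, 37)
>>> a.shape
(31, 3, 2)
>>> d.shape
(37, 3)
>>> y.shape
(31, 37)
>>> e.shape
(2, 3, 31)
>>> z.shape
(3, 2, 37)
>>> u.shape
(37, 3, 37)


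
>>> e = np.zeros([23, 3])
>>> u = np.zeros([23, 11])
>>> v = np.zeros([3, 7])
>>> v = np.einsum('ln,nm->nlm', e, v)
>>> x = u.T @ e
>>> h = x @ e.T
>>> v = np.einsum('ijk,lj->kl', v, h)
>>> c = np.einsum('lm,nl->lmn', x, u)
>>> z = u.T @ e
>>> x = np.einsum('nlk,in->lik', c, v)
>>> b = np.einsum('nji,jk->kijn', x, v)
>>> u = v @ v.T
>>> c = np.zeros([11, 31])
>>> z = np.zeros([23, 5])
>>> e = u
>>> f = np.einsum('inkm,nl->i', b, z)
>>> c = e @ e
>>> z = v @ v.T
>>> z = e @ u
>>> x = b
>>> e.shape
(7, 7)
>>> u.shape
(7, 7)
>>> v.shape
(7, 11)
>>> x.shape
(11, 23, 7, 3)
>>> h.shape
(11, 23)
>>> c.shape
(7, 7)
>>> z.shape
(7, 7)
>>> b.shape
(11, 23, 7, 3)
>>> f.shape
(11,)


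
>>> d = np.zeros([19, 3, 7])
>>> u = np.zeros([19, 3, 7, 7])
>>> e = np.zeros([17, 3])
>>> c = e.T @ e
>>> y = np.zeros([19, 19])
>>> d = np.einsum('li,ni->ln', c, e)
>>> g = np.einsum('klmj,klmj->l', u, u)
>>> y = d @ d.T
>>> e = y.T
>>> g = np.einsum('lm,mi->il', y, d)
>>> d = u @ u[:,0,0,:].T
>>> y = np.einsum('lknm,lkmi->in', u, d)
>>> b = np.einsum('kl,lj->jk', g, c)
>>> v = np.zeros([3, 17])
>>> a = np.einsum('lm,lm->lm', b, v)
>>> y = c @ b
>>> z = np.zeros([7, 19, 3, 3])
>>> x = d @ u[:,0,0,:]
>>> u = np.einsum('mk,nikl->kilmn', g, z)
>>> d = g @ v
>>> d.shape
(17, 17)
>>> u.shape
(3, 19, 3, 17, 7)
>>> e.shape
(3, 3)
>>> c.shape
(3, 3)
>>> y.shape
(3, 17)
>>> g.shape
(17, 3)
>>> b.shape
(3, 17)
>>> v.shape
(3, 17)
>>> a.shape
(3, 17)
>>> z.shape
(7, 19, 3, 3)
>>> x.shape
(19, 3, 7, 7)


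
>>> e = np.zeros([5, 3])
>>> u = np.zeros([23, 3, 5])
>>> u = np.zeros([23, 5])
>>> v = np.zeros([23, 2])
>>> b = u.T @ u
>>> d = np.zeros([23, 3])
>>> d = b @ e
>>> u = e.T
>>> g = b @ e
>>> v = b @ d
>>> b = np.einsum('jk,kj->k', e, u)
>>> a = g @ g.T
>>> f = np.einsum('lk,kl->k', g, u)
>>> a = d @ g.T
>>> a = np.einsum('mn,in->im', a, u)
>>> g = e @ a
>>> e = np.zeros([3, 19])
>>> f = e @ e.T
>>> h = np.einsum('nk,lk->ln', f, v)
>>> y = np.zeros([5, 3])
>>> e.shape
(3, 19)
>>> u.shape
(3, 5)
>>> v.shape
(5, 3)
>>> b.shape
(3,)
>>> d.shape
(5, 3)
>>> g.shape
(5, 5)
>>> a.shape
(3, 5)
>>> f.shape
(3, 3)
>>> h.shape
(5, 3)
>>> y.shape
(5, 3)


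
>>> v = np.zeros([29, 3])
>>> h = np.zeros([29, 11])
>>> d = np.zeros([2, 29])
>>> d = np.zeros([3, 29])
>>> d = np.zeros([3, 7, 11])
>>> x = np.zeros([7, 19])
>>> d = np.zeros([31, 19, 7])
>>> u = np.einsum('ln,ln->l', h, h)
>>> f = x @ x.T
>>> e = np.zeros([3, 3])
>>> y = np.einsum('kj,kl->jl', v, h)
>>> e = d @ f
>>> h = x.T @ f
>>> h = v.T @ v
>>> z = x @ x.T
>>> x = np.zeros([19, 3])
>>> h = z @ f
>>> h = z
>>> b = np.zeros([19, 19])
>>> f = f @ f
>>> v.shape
(29, 3)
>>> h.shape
(7, 7)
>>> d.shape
(31, 19, 7)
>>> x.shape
(19, 3)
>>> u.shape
(29,)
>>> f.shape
(7, 7)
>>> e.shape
(31, 19, 7)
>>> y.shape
(3, 11)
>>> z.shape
(7, 7)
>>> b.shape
(19, 19)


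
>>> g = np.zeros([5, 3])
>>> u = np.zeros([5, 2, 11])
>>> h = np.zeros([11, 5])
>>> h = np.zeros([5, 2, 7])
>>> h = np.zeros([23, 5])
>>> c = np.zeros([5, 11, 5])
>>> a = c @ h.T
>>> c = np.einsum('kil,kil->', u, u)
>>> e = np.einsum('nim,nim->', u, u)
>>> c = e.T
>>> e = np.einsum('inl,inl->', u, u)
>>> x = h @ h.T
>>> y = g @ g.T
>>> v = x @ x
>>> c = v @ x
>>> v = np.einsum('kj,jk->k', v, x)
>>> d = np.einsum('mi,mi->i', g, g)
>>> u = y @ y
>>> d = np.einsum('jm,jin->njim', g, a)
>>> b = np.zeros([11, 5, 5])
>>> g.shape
(5, 3)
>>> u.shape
(5, 5)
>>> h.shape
(23, 5)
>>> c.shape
(23, 23)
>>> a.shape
(5, 11, 23)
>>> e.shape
()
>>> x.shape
(23, 23)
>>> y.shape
(5, 5)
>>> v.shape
(23,)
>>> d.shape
(23, 5, 11, 3)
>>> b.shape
(11, 5, 5)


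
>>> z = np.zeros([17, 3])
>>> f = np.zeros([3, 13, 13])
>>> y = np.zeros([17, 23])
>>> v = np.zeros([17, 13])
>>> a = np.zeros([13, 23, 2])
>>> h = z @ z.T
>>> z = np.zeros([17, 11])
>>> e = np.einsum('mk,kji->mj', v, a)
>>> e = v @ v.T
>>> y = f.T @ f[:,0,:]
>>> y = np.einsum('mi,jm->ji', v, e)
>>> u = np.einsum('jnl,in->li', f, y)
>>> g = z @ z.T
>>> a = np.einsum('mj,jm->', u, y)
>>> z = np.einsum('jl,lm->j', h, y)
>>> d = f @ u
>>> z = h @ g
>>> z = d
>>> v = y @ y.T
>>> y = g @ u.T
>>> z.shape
(3, 13, 17)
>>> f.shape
(3, 13, 13)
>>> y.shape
(17, 13)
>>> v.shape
(17, 17)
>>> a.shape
()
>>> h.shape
(17, 17)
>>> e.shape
(17, 17)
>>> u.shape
(13, 17)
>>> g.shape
(17, 17)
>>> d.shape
(3, 13, 17)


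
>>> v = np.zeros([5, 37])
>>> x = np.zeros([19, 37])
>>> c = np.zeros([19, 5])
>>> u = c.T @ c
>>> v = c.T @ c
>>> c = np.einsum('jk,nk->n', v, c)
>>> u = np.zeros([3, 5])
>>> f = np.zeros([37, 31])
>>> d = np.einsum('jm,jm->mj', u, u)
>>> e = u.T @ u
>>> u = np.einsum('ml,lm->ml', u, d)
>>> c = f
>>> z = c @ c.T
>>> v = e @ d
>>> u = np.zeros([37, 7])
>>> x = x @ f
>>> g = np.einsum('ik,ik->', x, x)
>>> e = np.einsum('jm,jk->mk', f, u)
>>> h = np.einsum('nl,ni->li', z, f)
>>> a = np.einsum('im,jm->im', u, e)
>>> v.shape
(5, 3)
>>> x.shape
(19, 31)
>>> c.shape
(37, 31)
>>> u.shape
(37, 7)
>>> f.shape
(37, 31)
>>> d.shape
(5, 3)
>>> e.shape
(31, 7)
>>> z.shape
(37, 37)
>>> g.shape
()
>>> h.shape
(37, 31)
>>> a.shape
(37, 7)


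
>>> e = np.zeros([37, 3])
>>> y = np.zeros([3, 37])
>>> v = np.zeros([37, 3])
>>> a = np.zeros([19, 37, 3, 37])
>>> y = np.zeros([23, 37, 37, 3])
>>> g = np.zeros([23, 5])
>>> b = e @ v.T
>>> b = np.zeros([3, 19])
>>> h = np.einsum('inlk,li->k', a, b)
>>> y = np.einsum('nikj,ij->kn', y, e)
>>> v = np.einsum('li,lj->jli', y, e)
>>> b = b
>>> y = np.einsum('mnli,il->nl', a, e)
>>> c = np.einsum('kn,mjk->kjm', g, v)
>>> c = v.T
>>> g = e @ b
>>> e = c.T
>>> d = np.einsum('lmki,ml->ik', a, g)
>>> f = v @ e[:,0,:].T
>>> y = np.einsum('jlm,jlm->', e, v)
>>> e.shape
(3, 37, 23)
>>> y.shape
()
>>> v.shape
(3, 37, 23)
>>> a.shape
(19, 37, 3, 37)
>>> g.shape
(37, 19)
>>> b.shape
(3, 19)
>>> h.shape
(37,)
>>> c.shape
(23, 37, 3)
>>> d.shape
(37, 3)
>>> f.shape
(3, 37, 3)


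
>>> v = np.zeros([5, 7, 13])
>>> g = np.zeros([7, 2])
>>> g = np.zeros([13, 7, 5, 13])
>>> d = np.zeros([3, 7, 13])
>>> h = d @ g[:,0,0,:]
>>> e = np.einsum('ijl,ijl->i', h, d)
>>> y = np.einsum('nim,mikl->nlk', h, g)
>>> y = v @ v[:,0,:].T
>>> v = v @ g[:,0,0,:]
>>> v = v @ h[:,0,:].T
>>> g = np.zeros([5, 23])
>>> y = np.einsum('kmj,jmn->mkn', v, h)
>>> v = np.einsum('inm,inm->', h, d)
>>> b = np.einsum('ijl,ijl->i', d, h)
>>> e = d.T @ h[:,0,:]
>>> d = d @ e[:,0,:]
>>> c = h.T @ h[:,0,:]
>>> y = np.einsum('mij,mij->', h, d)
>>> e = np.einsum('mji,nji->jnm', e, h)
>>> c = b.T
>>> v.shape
()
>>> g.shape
(5, 23)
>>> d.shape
(3, 7, 13)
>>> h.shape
(3, 7, 13)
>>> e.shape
(7, 3, 13)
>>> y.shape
()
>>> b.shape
(3,)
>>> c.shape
(3,)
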